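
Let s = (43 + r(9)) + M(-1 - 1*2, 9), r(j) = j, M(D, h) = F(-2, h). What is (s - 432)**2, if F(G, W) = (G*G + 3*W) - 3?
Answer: 123904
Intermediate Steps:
F(G, W) = -3 + G**2 + 3*W (F(G, W) = (G**2 + 3*W) - 3 = -3 + G**2 + 3*W)
M(D, h) = 1 + 3*h (M(D, h) = -3 + (-2)**2 + 3*h = -3 + 4 + 3*h = 1 + 3*h)
s = 80 (s = (43 + 9) + (1 + 3*9) = 52 + (1 + 27) = 52 + 28 = 80)
(s - 432)**2 = (80 - 432)**2 = (-352)**2 = 123904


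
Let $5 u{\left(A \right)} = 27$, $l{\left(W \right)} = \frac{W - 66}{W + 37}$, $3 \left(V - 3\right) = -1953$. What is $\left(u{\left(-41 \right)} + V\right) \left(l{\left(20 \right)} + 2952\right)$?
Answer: $- \frac{180161478}{95} \approx -1.8964 \cdot 10^{6}$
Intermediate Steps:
$V = -648$ ($V = 3 + \frac{1}{3} \left(-1953\right) = 3 - 651 = -648$)
$l{\left(W \right)} = \frac{-66 + W}{37 + W}$
$u{\left(A \right)} = \frac{27}{5}$ ($u{\left(A \right)} = \frac{1}{5} \cdot 27 = \frac{27}{5}$)
$\left(u{\left(-41 \right)} + V\right) \left(l{\left(20 \right)} + 2952\right) = \left(\frac{27}{5} - 648\right) \left(\frac{-66 + 20}{37 + 20} + 2952\right) = - \frac{3213 \left(\frac{1}{57} \left(-46\right) + 2952\right)}{5} = - \frac{3213 \left(- \frac{46}{57} + 2952\right)}{5} = \left(- \frac{3213}{5}\right) \frac{168218}{57} = - \frac{180161478}{95}$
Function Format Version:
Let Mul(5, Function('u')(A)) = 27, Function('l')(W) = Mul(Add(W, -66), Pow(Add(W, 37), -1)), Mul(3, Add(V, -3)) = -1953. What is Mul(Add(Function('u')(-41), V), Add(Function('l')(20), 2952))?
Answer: Rational(-180161478, 95) ≈ -1.8964e+6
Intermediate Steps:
V = -648 (V = Add(3, Mul(Rational(1, 3), -1953)) = Add(3, -651) = -648)
Function('l')(W) = Mul(Pow(Add(37, W), -1), Add(-66, W)) (Function('l')(W) = Mul(Add(-66, W), Pow(Add(37, W), -1)) = Mul(Pow(Add(37, W), -1), Add(-66, W)))
Function('u')(A) = Rational(27, 5) (Function('u')(A) = Mul(Rational(1, 5), 27) = Rational(27, 5))
Mul(Add(Function('u')(-41), V), Add(Function('l')(20), 2952)) = Mul(Add(Rational(27, 5), -648), Add(Mul(Pow(Add(37, 20), -1), Add(-66, 20)), 2952)) = Mul(Rational(-3213, 5), Add(Mul(Pow(57, -1), -46), 2952)) = Mul(Rational(-3213, 5), Add(Mul(Rational(1, 57), -46), 2952)) = Mul(Rational(-3213, 5), Add(Rational(-46, 57), 2952)) = Mul(Rational(-3213, 5), Rational(168218, 57)) = Rational(-180161478, 95)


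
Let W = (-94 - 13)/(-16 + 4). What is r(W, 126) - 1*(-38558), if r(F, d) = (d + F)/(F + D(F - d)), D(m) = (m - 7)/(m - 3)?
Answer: 6636429669/172055 ≈ 38572.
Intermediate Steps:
W = 107/12 (W = -107/(-12) = -107*(-1/12) = 107/12 ≈ 8.9167)
D(m) = (-7 + m)/(-3 + m)
r(F, d) = (F + d)/(F + (-7 + F - d)/(-3 + F - d)) (r(F, d) = (d + F)/(F + (-7 + (F - d))/(-3 + (F - d))) = (F + d)/(F + (-7 + F - d)/(-3 + F - d)))
r(W, 126) - 1*(-38558) = (107/12 + 126)*(3 + 126 - 1*107/12)/(7 + 126 - 1*107/12 + 107*(3 + 126 - 1*107/12)/12) - 1*(-38558) = (1619/12)*(3 + 126 - 107/12)/(7 + 126 - 107/12 + 107*(3 + 126 - 107/12)/12) + 38558 = (1619/12)*(1441/12)/(7 + 126 - 107/12 + (107/12)*(1441/12)) + 38558 = (1619/12)*(1441/12)/(7 + 126 - 107/12 + 154187/144) + 38558 = (1619/12)*(1441/12)/(172055/144) + 38558 = (144/172055)*(1619/12)*(1441/12) + 38558 = 2332979/172055 + 38558 = 6636429669/172055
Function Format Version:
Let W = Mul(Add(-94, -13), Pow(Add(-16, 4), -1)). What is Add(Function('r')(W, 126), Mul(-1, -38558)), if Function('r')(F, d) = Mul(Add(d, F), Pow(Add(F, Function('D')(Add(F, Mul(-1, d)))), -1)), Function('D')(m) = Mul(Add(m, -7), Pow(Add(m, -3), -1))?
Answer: Rational(6636429669, 172055) ≈ 38572.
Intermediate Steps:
W = Rational(107, 12) (W = Mul(-107, Pow(-12, -1)) = Mul(-107, Rational(-1, 12)) = Rational(107, 12) ≈ 8.9167)
Function('D')(m) = Mul(Pow(Add(-3, m), -1), Add(-7, m)) (Function('D')(m) = Mul(Add(-7, m), Pow(Add(-3, m), -1)) = Mul(Pow(Add(-3, m), -1), Add(-7, m)))
Function('r')(F, d) = Mul(Pow(Add(F, Mul(Pow(Add(-3, F, Mul(-1, d)), -1), Add(-7, F, Mul(-1, d)))), -1), Add(F, d)) (Function('r')(F, d) = Mul(Add(d, F), Pow(Add(F, Mul(Pow(Add(-3, Add(F, Mul(-1, d))), -1), Add(-7, Add(F, Mul(-1, d))))), -1)) = Mul(Add(F, d), Pow(Add(F, Mul(Pow(Add(-3, F, Mul(-1, d)), -1), Add(-7, F, Mul(-1, d)))), -1)) = Mul(Pow(Add(F, Mul(Pow(Add(-3, F, Mul(-1, d)), -1), Add(-7, F, Mul(-1, d)))), -1), Add(F, d)))
Add(Function('r')(W, 126), Mul(-1, -38558)) = Add(Mul(Pow(Add(7, 126, Mul(-1, Rational(107, 12)), Mul(Rational(107, 12), Add(3, 126, Mul(-1, Rational(107, 12))))), -1), Add(Rational(107, 12), 126), Add(3, 126, Mul(-1, Rational(107, 12)))), Mul(-1, -38558)) = Add(Mul(Pow(Add(7, 126, Rational(-107, 12), Mul(Rational(107, 12), Add(3, 126, Rational(-107, 12)))), -1), Rational(1619, 12), Add(3, 126, Rational(-107, 12))), 38558) = Add(Mul(Pow(Add(7, 126, Rational(-107, 12), Mul(Rational(107, 12), Rational(1441, 12))), -1), Rational(1619, 12), Rational(1441, 12)), 38558) = Add(Mul(Pow(Add(7, 126, Rational(-107, 12), Rational(154187, 144)), -1), Rational(1619, 12), Rational(1441, 12)), 38558) = Add(Mul(Pow(Rational(172055, 144), -1), Rational(1619, 12), Rational(1441, 12)), 38558) = Add(Mul(Rational(144, 172055), Rational(1619, 12), Rational(1441, 12)), 38558) = Add(Rational(2332979, 172055), 38558) = Rational(6636429669, 172055)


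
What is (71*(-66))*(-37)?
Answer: 173382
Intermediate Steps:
(71*(-66))*(-37) = -4686*(-37) = 173382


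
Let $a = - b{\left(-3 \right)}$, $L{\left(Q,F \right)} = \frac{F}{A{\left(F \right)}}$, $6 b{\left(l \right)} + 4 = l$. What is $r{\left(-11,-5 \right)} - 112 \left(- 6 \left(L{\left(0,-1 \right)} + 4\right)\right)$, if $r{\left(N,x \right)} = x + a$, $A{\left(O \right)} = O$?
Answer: $\frac{20137}{6} \approx 3356.2$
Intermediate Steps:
$b{\left(l \right)} = - \frac{2}{3} + \frac{l}{6}$
$L{\left(Q,F \right)} = 1$ ($L{\left(Q,F \right)} = \frac{F}{F} = 1$)
$a = \frac{7}{6}$ ($a = - (- \frac{2}{3} + \frac{1}{6} \left(-3\right)) = - (- \frac{2}{3} - \frac{1}{2}) = \left(-1\right) \left(- \frac{7}{6}\right) = \frac{7}{6} \approx 1.1667$)
$r{\left(N,x \right)} = \frac{7}{6} + x$ ($r{\left(N,x \right)} = x + \frac{7}{6} = \frac{7}{6} + x$)
$r{\left(-11,-5 \right)} - 112 \left(- 6 \left(L{\left(0,-1 \right)} + 4\right)\right) = \left(\frac{7}{6} - 5\right) - 112 \left(- 6 \left(1 + 4\right)\right) = - \frac{23}{6} - 112 \left(\left(-6\right) 5\right) = - \frac{23}{6} - -3360 = - \frac{23}{6} + 3360 = \frac{20137}{6}$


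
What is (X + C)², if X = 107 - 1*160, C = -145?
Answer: 39204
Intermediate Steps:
X = -53 (X = 107 - 160 = -53)
(X + C)² = (-53 - 145)² = (-198)² = 39204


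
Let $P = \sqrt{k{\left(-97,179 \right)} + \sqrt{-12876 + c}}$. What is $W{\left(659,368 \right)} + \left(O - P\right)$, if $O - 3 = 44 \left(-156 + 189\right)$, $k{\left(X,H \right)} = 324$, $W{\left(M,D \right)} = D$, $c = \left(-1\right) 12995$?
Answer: $1823 - \sqrt{324 + i \sqrt{25871}} \approx 1804.5 - 4.3433 i$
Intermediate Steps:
$c = -12995$
$O = 1455$ ($O = 3 + 44 \left(-156 + 189\right) = 3 + 44 \cdot 33 = 3 + 1452 = 1455$)
$P = \sqrt{324 + i \sqrt{25871}}$ ($P = \sqrt{324 + \sqrt{-12876 - 12995}} = \sqrt{324 + \sqrt{-25871}} = \sqrt{324 + i \sqrt{25871}} \approx 18.517 + 4.3433 i$)
$W{\left(659,368 \right)} + \left(O - P\right) = 368 + \left(1455 - \sqrt{324 + i \sqrt{25871}}\right) = 1823 - \sqrt{324 + i \sqrt{25871}}$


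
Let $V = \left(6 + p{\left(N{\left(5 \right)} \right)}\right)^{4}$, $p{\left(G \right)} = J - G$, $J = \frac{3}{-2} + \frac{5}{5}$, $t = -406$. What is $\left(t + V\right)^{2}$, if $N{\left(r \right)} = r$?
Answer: $\frac{42185025}{256} \approx 1.6479 \cdot 10^{5}$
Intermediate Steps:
$J = - \frac{1}{2}$ ($J = 3 \left(- \frac{1}{2}\right) + 5 \cdot \frac{1}{5} = - \frac{3}{2} + 1 = - \frac{1}{2} \approx -0.5$)
$p{\left(G \right)} = - \frac{1}{2} - G$
$V = \frac{1}{16}$ ($V = \left(6 - \frac{11}{2}\right)^{4} = \left(\frac{1}{2}\right)^{4} = \frac{1}{16} \approx 0.0625$)
$\left(t + V\right)^{2} = \left(-406 + \frac{1}{16}\right)^{2} = \left(- \frac{6495}{16}\right)^{2} = \frac{42185025}{256}$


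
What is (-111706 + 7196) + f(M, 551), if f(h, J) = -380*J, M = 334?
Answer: -313890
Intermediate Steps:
(-111706 + 7196) + f(M, 551) = (-111706 + 7196) - 380*551 = -104510 - 209380 = -313890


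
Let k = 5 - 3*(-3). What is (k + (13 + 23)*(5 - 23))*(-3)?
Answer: 1902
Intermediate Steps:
k = 14 (k = 5 + 9 = 14)
(k + (13 + 23)*(5 - 23))*(-3) = (14 + (13 + 23)*(5 - 23))*(-3) = (14 + 36*(-18))*(-3) = (14 - 648)*(-3) = -634*(-3) = 1902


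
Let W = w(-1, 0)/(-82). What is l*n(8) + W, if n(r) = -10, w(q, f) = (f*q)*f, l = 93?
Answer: -930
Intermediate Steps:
w(q, f) = q*f²
W = 0 (W = -1*0²/(-82) = -1*0*(-1/82) = 0*(-1/82) = 0)
l*n(8) + W = 93*(-10) + 0 = -930 + 0 = -930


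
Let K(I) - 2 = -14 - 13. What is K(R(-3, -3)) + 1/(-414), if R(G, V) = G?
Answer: -10351/414 ≈ -25.002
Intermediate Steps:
K(I) = -25 (K(I) = 2 + (-14 - 13) = 2 - 27 = -25)
K(R(-3, -3)) + 1/(-414) = -25 + 1/(-414) = -25 - 1/414 = -10351/414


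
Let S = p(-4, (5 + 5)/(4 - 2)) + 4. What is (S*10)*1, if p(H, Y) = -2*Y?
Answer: -60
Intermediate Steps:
S = -6 (S = -2*(5 + 5)/(4 - 2) + 4 = -20/2 + 4 = -2*5 + 4 = -10 + 4 = -6)
(S*10)*1 = -6*10*1 = -60*1 = -60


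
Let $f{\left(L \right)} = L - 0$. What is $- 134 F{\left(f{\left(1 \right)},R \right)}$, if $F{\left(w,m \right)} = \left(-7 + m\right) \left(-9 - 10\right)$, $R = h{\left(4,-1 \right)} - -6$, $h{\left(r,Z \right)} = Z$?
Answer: $-5092$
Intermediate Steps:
$f{\left(L \right)} = L$ ($f{\left(L \right)} = L + 0 = L$)
$R = 5$ ($R = -1 - -6 = -1 + 6 = 5$)
$F{\left(w,m \right)} = 133 - 19 m$ ($F{\left(w,m \right)} = \left(-7 + m\right) \left(-19\right) = 133 - 19 m$)
$- 134 F{\left(f{\left(1 \right)},R \right)} = - 134 \left(133 - 95\right) = \left(-134\right) 38 = -5092$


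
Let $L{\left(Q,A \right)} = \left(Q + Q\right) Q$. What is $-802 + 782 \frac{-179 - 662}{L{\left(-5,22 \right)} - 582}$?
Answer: $\frac{115499}{266} \approx 434.21$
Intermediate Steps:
$L{\left(Q,A \right)} = 2 Q^{2}$ ($L{\left(Q,A \right)} = 2 Q Q = 2 Q^{2}$)
$-802 + 782 \frac{-179 - 662}{L{\left(-5,22 \right)} - 582} = -802 + 782 \frac{-179 - 662}{2 \left(-5\right)^{2} - 582} = -802 + 782 \left(- \frac{841}{2 \cdot 25 - 582}\right) = -802 + 782 \left(- \frac{841}{50 - 582}\right) = -802 + 782 \left(- \frac{841}{-532}\right) = -802 + 782 \left(\left(-841\right) \left(- \frac{1}{532}\right)\right) = -802 + 782 \cdot \frac{841}{532} = -802 + \frac{328831}{266} = \frac{115499}{266}$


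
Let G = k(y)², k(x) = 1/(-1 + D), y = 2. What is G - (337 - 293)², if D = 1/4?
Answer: -17408/9 ≈ -1934.2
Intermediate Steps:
D = ¼ ≈ 0.25000
k(x) = -4/3 (k(x) = 1/(-1 + ¼) = 1/(-¾) = -4/3)
G = 16/9 (G = (-4/3)² = 16/9 ≈ 1.7778)
G - (337 - 293)² = 16/9 - (337 - 293)² = 16/9 - 1*44² = 16/9 - 1*1936 = 16/9 - 1936 = -17408/9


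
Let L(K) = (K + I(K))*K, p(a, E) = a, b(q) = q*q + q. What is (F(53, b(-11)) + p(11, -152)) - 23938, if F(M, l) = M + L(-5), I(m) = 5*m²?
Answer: -24474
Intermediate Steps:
b(q) = q + q² (b(q) = q² + q = q + q²)
L(K) = K*(K + 5*K²) (L(K) = (K + 5*K²)*K = K*(K + 5*K²))
F(M, l) = -600 + M (F(M, l) = M + (-5)²*(1 + 5*(-5)) = M + 25*(1 - 25) = M + 25*(-24) = M - 600 = -600 + M)
(F(53, b(-11)) + p(11, -152)) - 23938 = ((-600 + 53) + 11) - 23938 = (-547 + 11) - 23938 = -536 - 23938 = -24474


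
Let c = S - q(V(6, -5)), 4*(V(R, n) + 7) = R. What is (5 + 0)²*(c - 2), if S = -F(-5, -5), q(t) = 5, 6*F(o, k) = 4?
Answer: -575/3 ≈ -191.67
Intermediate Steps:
F(o, k) = ⅔ (F(o, k) = (⅙)*4 = ⅔)
V(R, n) = -7 + R/4
S = -⅔ (S = -1*⅔ = -⅔ ≈ -0.66667)
c = -17/3 (c = -⅔ - 1*5 = -⅔ - 5 = -17/3 ≈ -5.6667)
(5 + 0)²*(c - 2) = (5 + 0)²*(-17/3 - 2) = 5²*(-23/3) = 25*(-23/3) = -575/3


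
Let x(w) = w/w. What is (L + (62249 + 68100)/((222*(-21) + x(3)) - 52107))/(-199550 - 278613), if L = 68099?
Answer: -3865713683/27144357184 ≈ -0.14241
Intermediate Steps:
x(w) = 1
(L + (62249 + 68100)/((222*(-21) + x(3)) - 52107))/(-199550 - 278613) = (68099 + (62249 + 68100)/((222*(-21) + 1) - 52107))/(-199550 - 278613) = (68099 + 130349/((-4662 + 1) - 52107))/(-478163) = (68099 + 130349/(-4661 - 52107))*(-1/478163) = (68099 + 130349/(-56768))*(-1/478163) = (68099 + 130349*(-1/56768))*(-1/478163) = (68099 - 130349/56768)*(-1/478163) = (3865713683/56768)*(-1/478163) = -3865713683/27144357184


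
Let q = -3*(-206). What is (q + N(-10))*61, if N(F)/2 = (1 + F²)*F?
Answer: -85522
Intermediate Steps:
q = 618
N(F) = 2*F*(1 + F²) (N(F) = 2*((1 + F²)*F) = 2*(F*(1 + F²)) = 2*F*(1 + F²))
(q + N(-10))*61 = (618 + 2*(-10)*(1 + (-10)²))*61 = (618 + 2*(-10)*(1 + 100))*61 = (618 + 2*(-10)*101)*61 = (618 - 2020)*61 = -1402*61 = -85522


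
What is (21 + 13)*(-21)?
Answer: -714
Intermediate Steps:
(21 + 13)*(-21) = 34*(-21) = -714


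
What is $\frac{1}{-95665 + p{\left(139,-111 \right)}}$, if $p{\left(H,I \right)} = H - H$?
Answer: $- \frac{1}{95665} \approx -1.0453 \cdot 10^{-5}$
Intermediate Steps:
$p{\left(H,I \right)} = 0$
$\frac{1}{-95665 + p{\left(139,-111 \right)}} = \frac{1}{-95665 + 0} = \frac{1}{-95665} = - \frac{1}{95665}$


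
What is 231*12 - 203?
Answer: 2569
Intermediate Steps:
231*12 - 203 = 2772 - 203 = 2569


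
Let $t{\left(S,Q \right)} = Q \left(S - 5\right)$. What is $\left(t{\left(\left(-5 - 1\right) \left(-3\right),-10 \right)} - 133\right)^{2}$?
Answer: $69169$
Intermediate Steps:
$t{\left(S,Q \right)} = Q \left(-5 + S\right)$
$\left(t{\left(\left(-5 - 1\right) \left(-3\right),-10 \right)} - 133\right)^{2} = \left(- 10 \left(-5 + \left(-5 - 1\right) \left(-3\right)\right) - 133\right)^{2} = \left(- 10 \left(-5 - -18\right) - 133\right)^{2} = \left(- 10 \left(-5 + 18\right) - 133\right)^{2} = \left(\left(-10\right) 13 - 133\right)^{2} = \left(-130 - 133\right)^{2} = \left(-263\right)^{2} = 69169$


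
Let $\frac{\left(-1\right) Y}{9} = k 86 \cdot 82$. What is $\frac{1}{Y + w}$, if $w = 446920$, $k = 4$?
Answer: $\frac{1}{193048} \approx 5.1801 \cdot 10^{-6}$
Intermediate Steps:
$Y = -253872$ ($Y = - 9 \cdot 4 \cdot 86 \cdot 82 = - 9 \cdot 344 \cdot 82 = \left(-9\right) 28208 = -253872$)
$\frac{1}{Y + w} = \frac{1}{-253872 + 446920} = \frac{1}{193048}$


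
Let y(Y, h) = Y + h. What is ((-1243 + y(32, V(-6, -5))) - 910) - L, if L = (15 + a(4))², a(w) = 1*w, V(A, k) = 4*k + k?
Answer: -2507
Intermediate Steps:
V(A, k) = 5*k
a(w) = w
L = 361 (L = (15 + 4)² = 19² = 361)
((-1243 + y(32, V(-6, -5))) - 910) - L = ((-1243 + (32 + 5*(-5))) - 910) - 1*361 = ((-1243 + (32 - 25)) - 910) - 361 = ((-1243 + 7) - 910) - 361 = (-1236 - 910) - 361 = -2146 - 361 = -2507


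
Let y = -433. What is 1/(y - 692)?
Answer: -1/1125 ≈ -0.00088889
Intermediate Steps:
1/(y - 692) = 1/(-433 - 692) = 1/(-1125) = -1/1125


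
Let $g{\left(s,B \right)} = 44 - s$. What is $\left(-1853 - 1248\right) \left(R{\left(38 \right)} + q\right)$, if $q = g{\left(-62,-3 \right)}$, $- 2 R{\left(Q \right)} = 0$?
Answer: $-328706$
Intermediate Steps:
$R{\left(Q \right)} = 0$ ($R{\left(Q \right)} = \left(- \frac{1}{2}\right) 0 = 0$)
$q = 106$ ($q = 44 - -62 = 44 + 62 = 106$)
$\left(-1853 - 1248\right) \left(R{\left(38 \right)} + q\right) = \left(-1853 - 1248\right) \left(0 + 106\right) = \left(-3101\right) 106 = -328706$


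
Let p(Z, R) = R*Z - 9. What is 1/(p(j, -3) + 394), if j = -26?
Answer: 1/463 ≈ 0.0021598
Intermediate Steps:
p(Z, R) = -9 + R*Z
1/(p(j, -3) + 394) = 1/((-9 - 3*(-26)) + 394) = 1/((-9 + 78) + 394) = 1/(69 + 394) = 1/463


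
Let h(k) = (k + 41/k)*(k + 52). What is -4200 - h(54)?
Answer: -270121/27 ≈ -10004.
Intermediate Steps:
h(k) = (52 + k)*(k + 41/k) (h(k) = (k + 41/k)*(52 + k) = (52 + k)*(k + 41/k))
-4200 - h(54) = -4200 - (41 + 54² + 52*54 + 2132/54) = -4200 - (41 + 2916 + 2808 + 2132*(1/54)) = -4200 - (41 + 2916 + 2808 + 1066/27) = -4200 - 1*156721/27 = -4200 - 156721/27 = -270121/27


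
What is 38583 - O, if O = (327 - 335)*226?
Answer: 40391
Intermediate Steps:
O = -1808 (O = -8*226 = -1808)
38583 - O = 38583 - 1*(-1808) = 38583 + 1808 = 40391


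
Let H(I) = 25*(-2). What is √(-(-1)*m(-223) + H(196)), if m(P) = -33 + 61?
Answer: I*√22 ≈ 4.6904*I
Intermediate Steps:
m(P) = 28
H(I) = -50
√(-(-1)*m(-223) + H(196)) = √(-(-1)*28 - 50) = √(-1*(-28) - 50) = √(28 - 50) = √(-22) = I*√22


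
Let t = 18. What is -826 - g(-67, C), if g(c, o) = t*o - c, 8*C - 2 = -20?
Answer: -1705/2 ≈ -852.50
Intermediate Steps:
C = -9/4 (C = ¼ + (⅛)*(-20) = ¼ - 5/2 = -9/4 ≈ -2.2500)
g(c, o) = -c + 18*o (g(c, o) = 18*o - c = -c + 18*o)
-826 - g(-67, C) = -826 - (-1*(-67) + 18*(-9/4)) = -826 - (67 - 81/2) = -826 - 1*53/2 = -826 - 53/2 = -1705/2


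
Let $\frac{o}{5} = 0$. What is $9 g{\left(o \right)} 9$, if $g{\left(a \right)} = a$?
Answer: $0$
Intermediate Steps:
$o = 0$ ($o = 5 \cdot 0 = 0$)
$9 g{\left(o \right)} 9 = 9 \cdot 0 \cdot 9 = 0 \cdot 9 = 0$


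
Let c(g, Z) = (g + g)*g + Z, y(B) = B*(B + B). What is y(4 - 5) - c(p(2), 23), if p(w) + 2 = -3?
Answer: -71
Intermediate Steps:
p(w) = -5 (p(w) = -2 - 3 = -5)
y(B) = 2*B**2 (y(B) = B*(2*B) = 2*B**2)
c(g, Z) = Z + 2*g**2 (c(g, Z) = (2*g)*g + Z = 2*g**2 + Z = Z + 2*g**2)
y(4 - 5) - c(p(2), 23) = 2*(4 - 5)**2 - (23 + 2*(-5)**2) = 2*(-1)**2 - (23 + 2*25) = 2*1 - (23 + 50) = 2 - 1*73 = 2 - 73 = -71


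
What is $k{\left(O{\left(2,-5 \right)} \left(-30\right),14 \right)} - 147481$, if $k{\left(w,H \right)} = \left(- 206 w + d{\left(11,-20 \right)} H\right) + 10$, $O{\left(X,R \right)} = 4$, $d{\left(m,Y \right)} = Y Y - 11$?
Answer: $-117305$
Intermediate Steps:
$d{\left(m,Y \right)} = -11 + Y^{2}$ ($d{\left(m,Y \right)} = Y^{2} - 11 = -11 + Y^{2}$)
$k{\left(w,H \right)} = 10 - 206 w + 389 H$ ($k{\left(w,H \right)} = \left(- 206 w + \left(-11 + \left(-20\right)^{2}\right) H\right) + 10 = \left(- 206 w + \left(-11 + 400\right) H\right) + 10 = \left(- 206 w + 389 H\right) + 10 = 10 - 206 w + 389 H$)
$k{\left(O{\left(2,-5 \right)} \left(-30\right),14 \right)} - 147481 = \left(10 - 206 \cdot 4 \left(-30\right) + 389 \cdot 14\right) - 147481 = \left(10 - -24720 + 5446\right) - 147481 = \left(10 + 24720 + 5446\right) - 147481 = 30176 - 147481 = -117305$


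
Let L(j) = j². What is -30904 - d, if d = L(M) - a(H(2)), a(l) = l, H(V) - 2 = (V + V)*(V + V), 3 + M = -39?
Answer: -32650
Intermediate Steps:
M = -42 (M = -3 - 39 = -42)
H(V) = 2 + 4*V² (H(V) = 2 + (V + V)*(V + V) = 2 + (2*V)*(2*V) = 2 + 4*V²)
d = 1746 (d = (-42)² - (2 + 4*2²) = 1764 - (2 + 4*4) = 1764 - (2 + 16) = 1764 - 1*18 = 1764 - 18 = 1746)
-30904 - d = -30904 - 1*1746 = -30904 - 1746 = -32650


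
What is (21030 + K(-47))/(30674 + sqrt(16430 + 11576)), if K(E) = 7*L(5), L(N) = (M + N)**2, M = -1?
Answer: 324254854/470433135 - 10571*sqrt(28006)/470433135 ≈ 0.68551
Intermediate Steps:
L(N) = (-1 + N)**2
K(E) = 112 (K(E) = 7*(-1 + 5)**2 = 7*4**2 = 7*16 = 112)
(21030 + K(-47))/(30674 + sqrt(16430 + 11576)) = (21030 + 112)/(30674 + sqrt(16430 + 11576)) = 21142/(30674 + sqrt(28006))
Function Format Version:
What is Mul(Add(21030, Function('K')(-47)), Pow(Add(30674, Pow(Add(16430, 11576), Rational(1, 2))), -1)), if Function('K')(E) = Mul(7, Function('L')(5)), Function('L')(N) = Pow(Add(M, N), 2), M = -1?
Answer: Add(Rational(324254854, 470433135), Mul(Rational(-10571, 470433135), Pow(28006, Rational(1, 2)))) ≈ 0.68551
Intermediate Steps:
Function('L')(N) = Pow(Add(-1, N), 2)
Function('K')(E) = 112 (Function('K')(E) = Mul(7, Pow(Add(-1, 5), 2)) = Mul(7, Pow(4, 2)) = Mul(7, 16) = 112)
Mul(Add(21030, Function('K')(-47)), Pow(Add(30674, Pow(Add(16430, 11576), Rational(1, 2))), -1)) = Mul(Add(21030, 112), Pow(Add(30674, Pow(Add(16430, 11576), Rational(1, 2))), -1)) = Mul(21142, Pow(Add(30674, Pow(28006, Rational(1, 2))), -1))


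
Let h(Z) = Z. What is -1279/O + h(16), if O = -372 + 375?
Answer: -1231/3 ≈ -410.33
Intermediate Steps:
O = 3
-1279/O + h(16) = -1279/3 + 16 = -1231/3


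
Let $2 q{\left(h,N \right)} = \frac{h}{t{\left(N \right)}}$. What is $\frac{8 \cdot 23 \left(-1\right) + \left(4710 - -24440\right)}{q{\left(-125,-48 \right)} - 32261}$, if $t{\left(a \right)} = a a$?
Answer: $- \frac{133475328}{148658813} \approx -0.89786$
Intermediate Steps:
$t{\left(a \right)} = a^{2}$
$q{\left(h,N \right)} = \frac{h}{2 N^{2}}$ ($q{\left(h,N \right)} = \frac{h \frac{1}{N^{2}}}{2} = \frac{h}{2 N^{2}}$)
$\frac{8 \cdot 23 \left(-1\right) + \left(4710 - -24440\right)}{q{\left(-125,-48 \right)} - 32261} = \frac{8 \cdot 23 \left(-1\right) + \left(4710 - -24440\right)}{\frac{1}{2} \left(-125\right) \frac{1}{2304} - 32261} = \frac{184 \left(-1\right) + \left(4710 + 24440\right)}{\frac{1}{2} \left(-125\right) \frac{1}{2304} - 32261} = \frac{-184 + 29150}{- \frac{125}{4608} - 32261} = \frac{28966}{- \frac{148658813}{4608}} = 28966 \left(- \frac{4608}{148658813}\right) = - \frac{133475328}{148658813}$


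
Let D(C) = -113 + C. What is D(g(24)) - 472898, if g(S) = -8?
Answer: -473019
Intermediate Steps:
D(g(24)) - 472898 = (-113 - 8) - 472898 = -121 - 472898 = -473019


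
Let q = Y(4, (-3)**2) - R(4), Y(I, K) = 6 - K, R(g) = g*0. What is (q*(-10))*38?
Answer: 1140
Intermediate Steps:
R(g) = 0
q = -3 (q = (6 - 1*(-3)**2) - 1*0 = (6 - 1*9) + 0 = (6 - 9) + 0 = -3 + 0 = -3)
(q*(-10))*38 = -3*(-10)*38 = 30*38 = 1140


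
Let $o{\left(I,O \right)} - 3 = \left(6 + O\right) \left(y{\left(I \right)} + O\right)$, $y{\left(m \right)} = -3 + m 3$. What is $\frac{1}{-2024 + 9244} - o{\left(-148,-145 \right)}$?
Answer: $- \frac{594141019}{7220} \approx -82291.0$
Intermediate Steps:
$y{\left(m \right)} = -3 + 3 m$
$o{\left(I,O \right)} = 3 + \left(6 + O\right) \left(-3 + O + 3 I\right)$ ($o{\left(I,O \right)} = 3 + \left(6 + O\right) \left(\left(-3 + 3 I\right) + O\right) = 3 + \left(6 + O\right) \left(-3 + O + 3 I\right)$)
$\frac{1}{-2024 + 9244} - o{\left(-148,-145 \right)} = \frac{1}{-2024 + 9244} - \left(-15 + \left(-145\right)^{2} + 3 \left(-145\right) + 18 \left(-148\right) + 3 \left(-148\right) \left(-145\right)\right) = \frac{1}{7220} - \left(-15 + 21025 - 435 - 2664 + 64380\right) = \frac{1}{7220} - 82291 = - \frac{594141019}{7220}$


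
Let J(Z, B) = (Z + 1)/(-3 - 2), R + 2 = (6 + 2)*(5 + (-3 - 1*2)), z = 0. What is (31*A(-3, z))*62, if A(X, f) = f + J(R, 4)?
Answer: 1922/5 ≈ 384.40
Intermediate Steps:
R = -2 (R = -2 + (6 + 2)*(5 + (-3 - 1*2)) = -2 + 8*(5 + (-3 - 2)) = -2 + 8*(5 - 5) = -2 + 8*0 = -2 + 0 = -2)
J(Z, B) = -⅕ - Z/5 (J(Z, B) = (1 + Z)/(-5) = (1 + Z)*(-⅕) = -⅕ - Z/5)
A(X, f) = ⅕ + f (A(X, f) = f + (-⅕ - ⅕*(-2)) = f + (-⅕ + ⅖) = f + ⅕ = ⅕ + f)
(31*A(-3, z))*62 = (31*(⅕ + 0))*62 = (31*(⅕))*62 = (31/5)*62 = 1922/5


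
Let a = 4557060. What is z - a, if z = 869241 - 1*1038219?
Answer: -4726038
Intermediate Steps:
z = -168978 (z = 869241 - 1038219 = -168978)
z - a = -168978 - 1*4557060 = -168978 - 4557060 = -4726038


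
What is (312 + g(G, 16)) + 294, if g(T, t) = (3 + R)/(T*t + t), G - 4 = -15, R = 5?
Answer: 12119/20 ≈ 605.95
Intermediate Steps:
G = -11 (G = 4 - 15 = -11)
g(T, t) = 8/(t + T*t) (g(T, t) = (3 + 5)/(T*t + t) = 8/(t + T*t))
(312 + g(G, 16)) + 294 = (312 + 8/(16*(1 - 11))) + 294 = (312 + 8*(1/16)/(-10)) + 294 = (312 + 8*(1/16)*(-⅒)) + 294 = (312 - 1/20) + 294 = 6239/20 + 294 = 12119/20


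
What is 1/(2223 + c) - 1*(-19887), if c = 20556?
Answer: 453005974/22779 ≈ 19887.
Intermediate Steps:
1/(2223 + c) - 1*(-19887) = 1/(2223 + 20556) - 1*(-19887) = 1/22779 + 19887 = 453005974/22779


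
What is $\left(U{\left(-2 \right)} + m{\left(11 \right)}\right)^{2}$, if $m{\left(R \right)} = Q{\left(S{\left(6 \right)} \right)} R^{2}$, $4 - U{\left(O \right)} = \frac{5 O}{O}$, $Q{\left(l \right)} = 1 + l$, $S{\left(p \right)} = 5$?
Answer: $525625$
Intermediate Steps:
$U{\left(O \right)} = -1$ ($U{\left(O \right)} = 4 - \frac{5 O}{O} = 4 - 5 = -1$)
$m{\left(R \right)} = 6 R^{2}$ ($m{\left(R \right)} = \left(1 + 5\right) R^{2} = 6 R^{2}$)
$\left(U{\left(-2 \right)} + m{\left(11 \right)}\right)^{2} = \left(-1 + 6 \cdot 11^{2}\right)^{2} = \left(-1 + 6 \cdot 121\right)^{2} = \left(-1 + 726\right)^{2} = 725^{2} = 525625$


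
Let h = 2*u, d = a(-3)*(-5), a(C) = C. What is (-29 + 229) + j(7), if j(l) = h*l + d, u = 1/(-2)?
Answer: 208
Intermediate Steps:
u = -½ ≈ -0.50000
d = 15 (d = -3*(-5) = 15)
h = -1 (h = 2*(-½) = -1)
j(l) = 15 - l (j(l) = -l + 15 = 15 - l)
(-29 + 229) + j(7) = (-29 + 229) + (15 - 1*7) = 200 + (15 - 7) = 200 + 8 = 208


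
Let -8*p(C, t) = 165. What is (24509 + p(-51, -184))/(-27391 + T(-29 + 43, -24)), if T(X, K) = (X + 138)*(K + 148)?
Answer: -195907/68344 ≈ -2.8665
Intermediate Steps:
T(X, K) = (138 + X)*(148 + K)
p(C, t) = -165/8 (p(C, t) = -⅛*165 = -165/8)
(24509 + p(-51, -184))/(-27391 + T(-29 + 43, -24)) = (24509 - 165/8)/(-27391 + (20424 + 138*(-24) + 148*(-29 + 43) - 24*(-29 + 43))) = 195907/(8*(-27391 + (20424 - 3312 + 148*14 - 24*14))) = 195907/(8*(-27391 + (20424 - 3312 + 2072 - 336))) = 195907/(8*(-27391 + 18848)) = (195907/8)/(-8543) = (195907/8)*(-1/8543) = -195907/68344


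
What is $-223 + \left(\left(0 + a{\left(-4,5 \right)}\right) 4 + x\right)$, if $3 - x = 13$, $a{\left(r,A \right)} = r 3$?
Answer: $-281$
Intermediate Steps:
$a{\left(r,A \right)} = 3 r$
$x = -10$ ($x = 3 - 13 = -10$)
$-223 + \left(\left(0 + a{\left(-4,5 \right)}\right) 4 + x\right) = -223 + \left(\left(0 + 3 \left(-4\right)\right) 4 - 10\right) = -223 + \left(\left(0 - 12\right) 4 - 10\right) = -223 - 58 = -281$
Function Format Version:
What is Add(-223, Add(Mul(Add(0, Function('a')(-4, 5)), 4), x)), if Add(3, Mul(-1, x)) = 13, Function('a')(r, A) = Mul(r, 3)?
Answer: -281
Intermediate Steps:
Function('a')(r, A) = Mul(3, r)
x = -10 (x = Add(3, Mul(-1, 13)) = Add(3, -13) = -10)
Add(-223, Add(Mul(Add(0, Function('a')(-4, 5)), 4), x)) = Add(-223, Add(Mul(Add(0, Mul(3, -4)), 4), -10)) = Add(-223, Add(Mul(Add(0, -12), 4), -10)) = Add(-223, Add(Mul(-12, 4), -10)) = Add(-223, Add(-48, -10)) = Add(-223, -58) = -281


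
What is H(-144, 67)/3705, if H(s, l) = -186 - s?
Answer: -14/1235 ≈ -0.011336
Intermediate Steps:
H(-144, 67)/3705 = (-186 - 1*(-144))/3705 = (-186 + 144)*(1/3705) = -42*1/3705 = -14/1235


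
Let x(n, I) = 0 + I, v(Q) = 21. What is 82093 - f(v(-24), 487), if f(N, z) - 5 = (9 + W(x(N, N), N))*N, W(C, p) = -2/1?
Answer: 81941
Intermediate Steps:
x(n, I) = I
W(C, p) = -2 (W(C, p) = -2*1 = -2)
f(N, z) = 5 + 7*N (f(N, z) = 5 + (9 - 2)*N = 5 + 7*N)
82093 - f(v(-24), 487) = 82093 - (5 + 7*21) = 82093 - (5 + 147) = 82093 - 1*152 = 82093 - 152 = 81941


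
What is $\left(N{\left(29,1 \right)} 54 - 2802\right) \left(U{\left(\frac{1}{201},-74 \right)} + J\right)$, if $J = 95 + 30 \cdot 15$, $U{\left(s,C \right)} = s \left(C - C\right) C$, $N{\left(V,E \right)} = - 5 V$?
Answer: $-5794440$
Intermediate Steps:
$U{\left(s,C \right)} = 0$ ($U{\left(s,C \right)} = s 0 C = 0 C = 0$)
$J = 545$ ($J = 95 + 450 = 545$)
$\left(N{\left(29,1 \right)} 54 - 2802\right) \left(U{\left(\frac{1}{201},-74 \right)} + J\right) = \left(\left(-5\right) 29 \cdot 54 - 2802\right) \left(0 + 545\right) = \left(\left(-145\right) 54 - 2802\right) 545 = \left(-7830 - 2802\right) 545 = \left(-10632\right) 545 = -5794440$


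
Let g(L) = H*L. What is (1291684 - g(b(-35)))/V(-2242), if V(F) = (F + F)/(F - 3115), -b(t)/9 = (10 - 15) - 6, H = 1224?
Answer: 1567602839/1121 ≈ 1.3984e+6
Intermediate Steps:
b(t) = 99 (b(t) = -9*((10 - 15) - 6) = -9*(-5 - 6) = -9*(-11) = 99)
g(L) = 1224*L
V(F) = 2*F/(-3115 + F) (V(F) = (2*F)/(-3115 + F) = 2*F/(-3115 + F))
(1291684 - g(b(-35)))/V(-2242) = (1291684 - 1224*99)/((2*(-2242)/(-3115 - 2242))) = (1291684 - 1*121176)/((2*(-2242)/(-5357))) = (1291684 - 121176)/((2*(-2242)*(-1/5357))) = 1170508/(4484/5357) = 1170508*(5357/4484) = 1567602839/1121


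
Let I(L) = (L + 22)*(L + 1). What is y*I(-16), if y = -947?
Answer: 85230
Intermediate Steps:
I(L) = (1 + L)*(22 + L) (I(L) = (22 + L)*(1 + L) = (1 + L)*(22 + L))
y*I(-16) = -947*(22 + (-16)**2 + 23*(-16)) = -947*(22 + 256 - 368) = -947*(-90) = 85230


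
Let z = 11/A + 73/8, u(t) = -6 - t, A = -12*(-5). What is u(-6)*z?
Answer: 0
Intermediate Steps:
A = 60
z = 1117/120 (z = 11/60 + 73/8 = 1117/120 ≈ 9.3083)
u(-6)*z = (-6 - 1*(-6))*(1117/120) = (-6 + 6)*(1117/120) = 0*(1117/120) = 0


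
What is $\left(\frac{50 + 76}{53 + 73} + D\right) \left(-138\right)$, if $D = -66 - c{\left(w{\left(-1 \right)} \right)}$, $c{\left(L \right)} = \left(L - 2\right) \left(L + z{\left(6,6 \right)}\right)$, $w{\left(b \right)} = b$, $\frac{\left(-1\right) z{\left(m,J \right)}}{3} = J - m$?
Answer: $9384$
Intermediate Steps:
$z{\left(m,J \right)} = - 3 J + 3 m$ ($z{\left(m,J \right)} = - 3 \left(J - m\right) = - 3 J + 3 m$)
$c{\left(L \right)} = L \left(-2 + L\right)$ ($c{\left(L \right)} = \left(L - 2\right) \left(L + \left(\left(-3\right) 6 + 3 \cdot 6\right)\right) = \left(-2 + L\right) \left(L + \left(-18 + 18\right)\right) = \left(-2 + L\right) \left(L + 0\right) = \left(-2 + L\right) L = L \left(-2 + L\right)$)
$D = -69$ ($D = -66 - - (-2 - 1) = -66 - \left(-1\right) \left(-3\right) = -66 - 3 = -69$)
$\left(\frac{50 + 76}{53 + 73} + D\right) \left(-138\right) = \left(\frac{50 + 76}{53 + 73} - 69\right) \left(-138\right) = \left(\frac{126}{126} - 69\right) \left(-138\right) = \left(126 \cdot \frac{1}{126} - 69\right) \left(-138\right) = \left(1 - 69\right) \left(-138\right) = \left(-68\right) \left(-138\right) = 9384$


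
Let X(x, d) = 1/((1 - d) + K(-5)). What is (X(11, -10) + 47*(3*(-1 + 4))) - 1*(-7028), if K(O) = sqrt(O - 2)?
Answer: 953739/128 - I*sqrt(7)/128 ≈ 7451.1 - 0.02067*I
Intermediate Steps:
K(O) = sqrt(-2 + O)
X(x, d) = 1/(1 - d + I*sqrt(7)) (X(x, d) = 1/((1 - d) + sqrt(-2 - 5)) = 1/((1 - d) + sqrt(-7)) = 1/((1 - d) + I*sqrt(7)) = 1/(1 - d + I*sqrt(7)))
(X(11, -10) + 47*(3*(-1 + 4))) - 1*(-7028) = (1/(1 - 1*(-10) + I*sqrt(7)) + 47*(3*(-1 + 4))) - 1*(-7028) = (1/(1 + 10 + I*sqrt(7)) + 47*(3*3)) + 7028 = (1/(11 + I*sqrt(7)) + 47*9) + 7028 = (1/(11 + I*sqrt(7)) + 423) + 7028 = (423 + 1/(11 + I*sqrt(7))) + 7028 = 7451 + 1/(11 + I*sqrt(7))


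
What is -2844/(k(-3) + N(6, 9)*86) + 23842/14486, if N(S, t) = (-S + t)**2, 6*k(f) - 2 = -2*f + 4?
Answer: -2837099/1405142 ≈ -2.0191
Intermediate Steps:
k(f) = 1 - f/3 (k(f) = 1/3 + (-2*f + 4)/6 = 1/3 + (4 - 2*f)/6 = 1/3 + (2/3 - f/3) = 1 - f/3)
N(S, t) = (t - S)**2
-2844/(k(-3) + N(6, 9)*86) + 23842/14486 = -2844/((1 - 1/3*(-3)) + (6 - 1*9)**2*86) + 23842/14486 = -2844/((1 + 1) + (6 - 9)**2*86) + 23842*(1/14486) = -2844/(2 + (-3)**2*86) + 11921/7243 = -2844/(2 + 9*86) + 11921/7243 = -2844/(2 + 774) + 11921/7243 = -2844/776 + 11921/7243 = -2844*1/776 + 11921/7243 = -711/194 + 11921/7243 = -2837099/1405142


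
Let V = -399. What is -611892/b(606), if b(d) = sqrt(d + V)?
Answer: -8868*sqrt(23) ≈ -42529.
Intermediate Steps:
b(d) = sqrt(-399 + d) (b(d) = sqrt(d - 399) = sqrt(-399 + d))
-611892/b(606) = -611892/sqrt(-399 + 606) = -611892*sqrt(23)/69 = -8868*sqrt(23)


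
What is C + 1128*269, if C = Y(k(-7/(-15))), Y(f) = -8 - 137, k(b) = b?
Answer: 303287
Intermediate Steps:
Y(f) = -145
C = -145
C + 1128*269 = -145 + 1128*269 = -145 + 303432 = 303287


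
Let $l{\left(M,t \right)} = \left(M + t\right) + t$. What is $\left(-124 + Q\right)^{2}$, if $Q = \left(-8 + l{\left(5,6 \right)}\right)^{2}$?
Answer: $1849$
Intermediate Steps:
$l{\left(M,t \right)} = M + 2 t$
$Q = 81$ ($Q = \left(-8 + \left(5 + 2 \cdot 6\right)\right)^{2} = \left(-8 + \left(5 + 12\right)\right)^{2} = \left(-8 + 17\right)^{2} = 9^{2} = 81$)
$\left(-124 + Q\right)^{2} = \left(-124 + 81\right)^{2} = \left(-43\right)^{2} = 1849$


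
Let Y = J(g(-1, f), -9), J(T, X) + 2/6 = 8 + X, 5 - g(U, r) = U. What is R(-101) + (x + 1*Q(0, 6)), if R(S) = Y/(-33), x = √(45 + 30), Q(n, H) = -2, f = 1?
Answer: -194/99 + 5*√3 ≈ 6.7007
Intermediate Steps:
g(U, r) = 5 - U
J(T, X) = 23/3 + X (J(T, X) = -⅓ + (8 + X) = 23/3 + X)
Y = -4/3 (Y = 23/3 - 9 = -4/3 ≈ -1.3333)
x = 5*√3 (x = √75 = 5*√3 ≈ 8.6602)
R(S) = 4/99 (R(S) = -4/3/(-33) = -4/3*(-1/33) = 4/99)
R(-101) + (x + 1*Q(0, 6)) = 4/99 + (5*√3 + 1*(-2)) = 4/99 + (5*√3 - 2) = 4/99 + (-2 + 5*√3) = -194/99 + 5*√3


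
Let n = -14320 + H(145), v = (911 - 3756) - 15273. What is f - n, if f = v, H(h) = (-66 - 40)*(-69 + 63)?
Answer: -4434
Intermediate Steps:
H(h) = 636 (H(h) = -106*(-6) = 636)
v = -18118 (v = -2845 - 15273 = -18118)
f = -18118
n = -13684 (n = -14320 + 636 = -13684)
f - n = -18118 - 1*(-13684) = -18118 + 13684 = -4434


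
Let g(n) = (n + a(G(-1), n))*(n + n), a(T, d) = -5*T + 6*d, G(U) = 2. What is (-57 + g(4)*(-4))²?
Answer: 400689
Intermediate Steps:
g(n) = 2*n*(-10 + 7*n) (g(n) = (n + (-5*2 + 6*n))*(n + n) = (n + (-10 + 6*n))*(2*n) = (-10 + 7*n)*(2*n) = 2*n*(-10 + 7*n))
(-57 + g(4)*(-4))² = (-57 + (2*4*(-10 + 7*4))*(-4))² = (-57 + (2*4*(-10 + 28))*(-4))² = (-57 + (2*4*18)*(-4))² = (-57 + 144*(-4))² = (-57 - 576)² = (-633)² = 400689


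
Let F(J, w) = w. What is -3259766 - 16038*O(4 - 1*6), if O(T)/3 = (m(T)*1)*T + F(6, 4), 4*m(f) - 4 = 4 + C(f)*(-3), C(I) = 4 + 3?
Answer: -3764963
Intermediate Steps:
C(I) = 7
m(f) = -13/4 (m(f) = 1 + (4 + 7*(-3))/4 = 1 + (4 - 21)/4 = 1 + (¼)*(-17) = 1 - 17/4 = -13/4)
O(T) = 12 - 39*T/4 (O(T) = 3*((-13/4*1)*T + 4) = 3*(-13*T/4 + 4) = 3*(4 - 13*T/4) = 12 - 39*T/4)
-3259766 - 16038*O(4 - 1*6) = -3259766 - 16038*(12 - 39*(4 - 1*6)/4) = -3259766 - 16038*(12 - 39*(4 - 6)/4) = -3259766 - 16038*(12 - 39/4*(-2)) = -3259766 - 16038*(12 + 39/2) = -3259766 - 16038*63/2 = -3259766 - 1*505197 = -3259766 - 505197 = -3764963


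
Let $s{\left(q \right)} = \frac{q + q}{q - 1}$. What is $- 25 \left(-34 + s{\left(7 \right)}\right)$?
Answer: $\frac{2375}{3} \approx 791.67$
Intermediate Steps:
$s{\left(q \right)} = \frac{2 q}{-1 + q}$
$- 25 \left(-34 + s{\left(7 \right)}\right) = - 25 \left(-34 + 2 \cdot 7 \frac{1}{-1 + 7}\right) = - 25 \left(-34 + 2 \cdot 7 \cdot \frac{1}{6}\right) = - 25 \left(-34 + \frac{7}{3}\right) = \left(-25\right) \left(- \frac{95}{3}\right) = \frac{2375}{3}$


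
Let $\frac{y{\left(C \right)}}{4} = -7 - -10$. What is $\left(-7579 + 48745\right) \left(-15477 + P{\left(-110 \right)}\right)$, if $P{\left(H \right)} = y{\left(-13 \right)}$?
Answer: $-636632190$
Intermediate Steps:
$y{\left(C \right)} = 12$ ($y{\left(C \right)} = 4 \left(-7 - -10\right) = 4 \left(-7 + 10\right) = 4 \cdot 3 = 12$)
$P{\left(H \right)} = 12$
$\left(-7579 + 48745\right) \left(-15477 + P{\left(-110 \right)}\right) = \left(-7579 + 48745\right) \left(-15477 + 12\right) = 41166 \left(-15465\right) = -636632190$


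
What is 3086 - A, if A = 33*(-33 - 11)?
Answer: 4538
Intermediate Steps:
A = -1452 (A = 33*(-44) = -1452)
3086 - A = 3086 - 1*(-1452) = 3086 + 1452 = 4538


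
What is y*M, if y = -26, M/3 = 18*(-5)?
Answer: 7020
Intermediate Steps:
M = -270 (M = 3*(18*(-5)) = 3*(-90) = -270)
y*M = -26*(-270) = 7020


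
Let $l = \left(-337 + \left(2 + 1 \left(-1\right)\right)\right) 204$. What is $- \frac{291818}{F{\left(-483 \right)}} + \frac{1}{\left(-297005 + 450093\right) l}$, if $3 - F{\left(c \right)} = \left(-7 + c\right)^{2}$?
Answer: $\frac{10241214971101}{8426090889216} \approx 1.2154$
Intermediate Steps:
$F{\left(c \right)} = 3 - \left(-7 + c\right)^{2}$
$l = -68544$ ($l = \left(-337 + \left(2 - 1\right)\right) 204 = \left(-337 + 1\right) 204 = \left(-336\right) 204 = -68544$)
$- \frac{291818}{F{\left(-483 \right)}} + \frac{1}{\left(-297005 + 450093\right) l} = - \frac{291818}{3 - \left(-7 - 483\right)^{2}} + \frac{1}{\left(-297005 + 450093\right) \left(-68544\right)} = - \frac{291818}{3 - \left(-490\right)^{2}} + \frac{1}{153088} \left(- \frac{1}{68544}\right) = - \frac{291818}{3 - 240100} + \frac{1}{153088} \left(- \frac{1}{68544}\right) = - \frac{291818}{3 - 240100} - \frac{1}{10493263872} = - \frac{291818}{-240097} - \frac{1}{10493263872} = \left(-291818\right) \left(- \frac{1}{240097}\right) - \frac{1}{10493263872} = \frac{291818}{240097} - \frac{1}{10493263872} = \frac{10241214971101}{8426090889216}$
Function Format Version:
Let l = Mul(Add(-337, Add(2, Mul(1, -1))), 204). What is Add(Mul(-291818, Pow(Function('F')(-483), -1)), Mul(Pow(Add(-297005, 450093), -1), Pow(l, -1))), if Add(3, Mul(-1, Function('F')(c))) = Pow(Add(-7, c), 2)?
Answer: Rational(10241214971101, 8426090889216) ≈ 1.2154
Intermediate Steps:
Function('F')(c) = Add(3, Mul(-1, Pow(Add(-7, c), 2)))
l = -68544 (l = Mul(Add(-337, Add(2, -1)), 204) = Mul(Add(-337, 1), 204) = Mul(-336, 204) = -68544)
Add(Mul(-291818, Pow(Function('F')(-483), -1)), Mul(Pow(Add(-297005, 450093), -1), Pow(l, -1))) = Add(Mul(-291818, Pow(Add(3, Mul(-1, Pow(Add(-7, -483), 2))), -1)), Mul(Pow(Add(-297005, 450093), -1), Pow(-68544, -1))) = Add(Mul(-291818, Pow(Add(3, Mul(-1, Pow(-490, 2))), -1)), Mul(Pow(153088, -1), Rational(-1, 68544))) = Add(Mul(-291818, Pow(Add(3, Mul(-1, 240100)), -1)), Mul(Rational(1, 153088), Rational(-1, 68544))) = Add(Mul(-291818, Pow(Add(3, -240100), -1)), Rational(-1, 10493263872)) = Add(Mul(-291818, Pow(-240097, -1)), Rational(-1, 10493263872)) = Add(Mul(-291818, Rational(-1, 240097)), Rational(-1, 10493263872)) = Add(Rational(291818, 240097), Rational(-1, 10493263872)) = Rational(10241214971101, 8426090889216)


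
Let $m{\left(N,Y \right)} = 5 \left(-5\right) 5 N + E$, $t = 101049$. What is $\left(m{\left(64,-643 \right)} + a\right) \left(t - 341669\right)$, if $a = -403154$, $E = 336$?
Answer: $98851027160$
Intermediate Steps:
$m{\left(N,Y \right)} = 336 - 125 N$ ($m{\left(N,Y \right)} = 5 \left(-5\right) 5 N + 336 = \left(-25\right) 5 N + 336 = - 125 N + 336 = 336 - 125 N$)
$\left(m{\left(64,-643 \right)} + a\right) \left(t - 341669\right) = \left(\left(336 - 8000\right) - 403154\right) \left(101049 - 341669\right) = \left(\left(336 - 8000\right) - 403154\right) \left(-240620\right) = \left(-7664 - 403154\right) \left(-240620\right) = \left(-410818\right) \left(-240620\right) = 98851027160$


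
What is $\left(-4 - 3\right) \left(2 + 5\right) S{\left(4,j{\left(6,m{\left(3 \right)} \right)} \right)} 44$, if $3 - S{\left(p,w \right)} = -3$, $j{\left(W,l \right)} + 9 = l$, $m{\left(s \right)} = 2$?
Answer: $-12936$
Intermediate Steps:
$j{\left(W,l \right)} = -9 + l$
$S{\left(p,w \right)} = 6$ ($S{\left(p,w \right)} = 3 - -3 = 3 + 3 = 6$)
$\left(-4 - 3\right) \left(2 + 5\right) S{\left(4,j{\left(6,m{\left(3 \right)} \right)} \right)} 44 = \left(-4 - 3\right) \left(2 + 5\right) 6 \cdot 44 = \left(-4 - 3\right) 7 \cdot 6 \cdot 44 = \left(-7\right) 7 \cdot 6 \cdot 44 = \left(-49\right) 6 \cdot 44 = \left(-294\right) 44 = -12936$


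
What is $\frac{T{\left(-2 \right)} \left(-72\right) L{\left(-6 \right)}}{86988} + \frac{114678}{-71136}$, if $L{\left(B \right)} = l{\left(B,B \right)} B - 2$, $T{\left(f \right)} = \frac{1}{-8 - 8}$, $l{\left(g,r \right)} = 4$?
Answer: $- \frac{46221911}{28648048} \approx -1.6134$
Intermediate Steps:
$T{\left(f \right)} = - \frac{1}{16}$ ($T{\left(f \right)} = \frac{1}{-16} = - \frac{1}{16}$)
$L{\left(B \right)} = -2 + 4 B$ ($L{\left(B \right)} = 4 B - 2 = -2 + 4 B$)
$\frac{T{\left(-2 \right)} \left(-72\right) L{\left(-6 \right)}}{86988} + \frac{114678}{-71136} = \frac{\left(- \frac{1}{16}\right) \left(-72\right) \left(-2 + 4 \left(-6\right)\right)}{86988} + \frac{114678}{-71136} = \frac{9 \left(-2 - 24\right)}{2} \cdot \frac{1}{86988} + 114678 \left(- \frac{1}{71136}\right) = \frac{9}{2} \left(-26\right) \frac{1}{86988} - \frac{6371}{3952} = \left(-117\right) \frac{1}{86988} - \frac{6371}{3952} = - \frac{39}{28996} - \frac{6371}{3952} = - \frac{46221911}{28648048}$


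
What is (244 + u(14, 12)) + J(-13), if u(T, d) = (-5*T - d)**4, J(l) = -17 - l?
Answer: 45212416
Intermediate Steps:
u(T, d) = (-d - 5*T)**4
(244 + u(14, 12)) + J(-13) = (244 + (12 + 5*14)**4) + (-17 - 1*(-13)) = (244 + (12 + 70)**4) + (-17 + 13) = (244 + 82**4) - 4 = (244 + 45212176) - 4 = 45212420 - 4 = 45212416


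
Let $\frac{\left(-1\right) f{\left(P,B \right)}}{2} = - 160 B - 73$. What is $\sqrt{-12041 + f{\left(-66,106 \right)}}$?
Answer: $5 \sqrt{881} \approx 148.41$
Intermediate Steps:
$f{\left(P,B \right)} = 146 + 320 B$ ($f{\left(P,B \right)} = - 2 \left(- 160 B - 73\right) = - 2 \left(-73 - 160 B\right) = 146 + 320 B$)
$\sqrt{-12041 + f{\left(-66,106 \right)}} = \sqrt{-12041 + \left(146 + 320 \cdot 106\right)} = \sqrt{-12041 + \left(146 + 33920\right)} = \sqrt{-12041 + 34066} = \sqrt{22025} = 5 \sqrt{881}$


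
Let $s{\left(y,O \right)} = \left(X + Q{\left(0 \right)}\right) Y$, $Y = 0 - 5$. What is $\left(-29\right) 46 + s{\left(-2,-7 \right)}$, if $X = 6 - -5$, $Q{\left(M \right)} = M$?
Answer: $-1389$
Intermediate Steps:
$Y = -5$ ($Y = 0 - 5 = -5$)
$X = 11$ ($X = 6 + 5 = 11$)
$s{\left(y,O \right)} = -55$ ($s{\left(y,O \right)} = \left(11 + 0\right) \left(-5\right) = 11 \left(-5\right) = -55$)
$\left(-29\right) 46 + s{\left(-2,-7 \right)} = \left(-29\right) 46 - 55 = -1334 - 55 = -1389$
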